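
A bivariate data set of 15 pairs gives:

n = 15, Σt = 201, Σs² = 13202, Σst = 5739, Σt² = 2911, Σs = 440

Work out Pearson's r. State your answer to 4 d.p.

r = (nΣst − ΣsΣt) / √[(nΣs² − (Σs)²)(nΣt² − (Σt)²)]
Numerator: 15×5739 − 440×201 = -2355
Denominator: √[(198030 − 193600)(43665 − 40401)] = √[4430 × 3264] = 3802.5676
r = -2355 / 3802.5676 ≈ -0.6193

-0.6193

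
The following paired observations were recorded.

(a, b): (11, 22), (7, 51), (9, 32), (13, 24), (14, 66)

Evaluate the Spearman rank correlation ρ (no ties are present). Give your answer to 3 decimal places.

Rank a: 3, 1, 2, 4, 5
Rank b: 1, 4, 3, 2, 5
d = rank(a) − rank(b): 2, -3, -1, 2, 0; Σd² = 18
ρ = 1 − 6Σd² / [n(n²−1)] = 1 − 6×18 / (5×24) = 1 − 108/120 ≈ 0.100

0.100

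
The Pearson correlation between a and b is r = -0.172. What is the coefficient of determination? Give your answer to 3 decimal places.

r² = (-0.172)² = 0.030

0.030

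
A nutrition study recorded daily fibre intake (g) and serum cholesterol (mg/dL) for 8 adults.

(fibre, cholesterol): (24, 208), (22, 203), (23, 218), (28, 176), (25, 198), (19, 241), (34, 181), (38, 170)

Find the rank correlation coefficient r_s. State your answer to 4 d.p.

Rank fibre: 4, 2, 3, 6, 5, 1, 7, 8
Rank cholesterol: 6, 5, 7, 2, 4, 8, 3, 1
d = rank(fibre) − rank(cholesterol): -2, -3, -4, 4, 1, -7, 4, 7; Σd² = 160
ρ = 1 − 6Σd² / [n(n²−1)] = 1 − 6×160 / (8×63) = 1 − 960/504 ≈ -0.9048

-0.9048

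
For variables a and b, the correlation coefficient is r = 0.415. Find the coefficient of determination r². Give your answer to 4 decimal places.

r² = (0.415)² = 0.1722

0.1722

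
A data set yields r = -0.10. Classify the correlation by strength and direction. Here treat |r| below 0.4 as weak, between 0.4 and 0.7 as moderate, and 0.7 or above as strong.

r = -0.10 < 0 so the relationship is negative.
|r| = 0.10, which falls in the weak range.

weak negative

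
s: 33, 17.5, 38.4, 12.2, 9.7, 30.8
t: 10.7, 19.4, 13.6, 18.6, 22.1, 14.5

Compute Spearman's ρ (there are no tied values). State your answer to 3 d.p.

Rank s: 5, 3, 6, 2, 1, 4
Rank t: 1, 5, 2, 4, 6, 3
d = rank(s) − rank(t): 4, -2, 4, -2, -5, 1; Σd² = 66
ρ = 1 − 6Σd² / [n(n²−1)] = 1 − 6×66 / (6×35) = 1 − 396/210 ≈ -0.886

-0.886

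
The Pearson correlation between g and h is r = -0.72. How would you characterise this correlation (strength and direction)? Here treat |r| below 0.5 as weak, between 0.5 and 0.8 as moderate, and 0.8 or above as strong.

r = -0.72 < 0 so the relationship is negative.
|r| = 0.72, which falls in the moderate range.

moderate negative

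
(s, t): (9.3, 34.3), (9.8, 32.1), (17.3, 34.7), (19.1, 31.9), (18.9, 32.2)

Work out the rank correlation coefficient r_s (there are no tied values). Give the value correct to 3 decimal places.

Rank s: 1, 2, 3, 5, 4
Rank t: 4, 2, 5, 1, 3
d = rank(s) − rank(t): -3, 0, -2, 4, 1; Σd² = 30
ρ = 1 − 6Σd² / [n(n²−1)] = 1 − 6×30 / (5×24) = 1 − 180/120 ≈ -0.500

-0.500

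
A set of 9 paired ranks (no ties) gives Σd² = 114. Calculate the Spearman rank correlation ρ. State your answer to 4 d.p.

ρ = 1 − 6Σd² / [n(n²−1)] = 1 − 6×114 / (9×80)
  = 1 − 684/720 = 1 − 0.95000 ≈ 0.0500

0.0500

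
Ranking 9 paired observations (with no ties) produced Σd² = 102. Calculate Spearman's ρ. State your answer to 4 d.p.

0.1500

ρ = 1 − 6Σd² / [n(n²−1)] = 1 − 6×102 / (9×80)
  = 1 − 612/720 = 1 − 0.85000 ≈ 0.1500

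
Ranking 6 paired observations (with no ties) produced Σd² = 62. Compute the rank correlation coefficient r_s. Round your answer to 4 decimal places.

ρ = 1 − 6Σd² / [n(n²−1)] = 1 − 6×62 / (6×35)
  = 1 − 372/210 = 1 − 1.77143 ≈ -0.7714

-0.7714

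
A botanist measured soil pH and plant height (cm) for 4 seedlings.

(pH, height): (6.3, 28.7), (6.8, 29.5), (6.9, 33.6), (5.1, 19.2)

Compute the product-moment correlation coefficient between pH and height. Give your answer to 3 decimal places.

n = 4, Σx = 25.1, Σy = 111, Σx² = 159.55, Σy² = 3191.54, Σxy = 711.17
nΣxy − ΣxΣy = 2844.68 − 2786.1 = 58.58
nΣx² − (Σx)² = 638.2 − 630.01 = 8.19; nΣy² − (Σy)² = 12766.16 − 12321 = 445.16
r = 58.58 / √(8.19 × 445.16) = 58.58 / 60.3810 ≈ 0.970

0.970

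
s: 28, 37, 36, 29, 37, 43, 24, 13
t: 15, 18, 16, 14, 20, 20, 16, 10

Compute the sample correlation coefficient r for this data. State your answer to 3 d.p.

0.907

n = 8, Σs = 247, Σt = 129, Σs² = 8253, Σt² = 2157, Σst = 4182
nΣst − ΣsΣt = 33456 − 31863 = 1593
nΣs² − (Σs)² = 66024 − 61009 = 5015; nΣt² − (Σt)² = 17256 − 16641 = 615
r = 1593 / √(5015 × 615) = 1593 / 1756.1962 ≈ 0.907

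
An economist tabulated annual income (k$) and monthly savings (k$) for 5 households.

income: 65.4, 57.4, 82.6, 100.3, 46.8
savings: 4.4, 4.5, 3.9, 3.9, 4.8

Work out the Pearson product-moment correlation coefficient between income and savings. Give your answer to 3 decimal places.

n = 5, Σx = 352.5, Σy = 21.5, Σx² = 26645.01, Σy² = 93.07, Σxy = 1484.01
nΣxy − ΣxΣy = 7420.05 − 7578.75 = -158.7
nΣx² − (Σx)² = 133225.05 − 124256.25 = 8968.8; nΣy² − (Σy)² = 465.35 − 462.25 = 3.1
r = -158.7 / √(8968.8 × 3.1) = -158.7 / 166.7432 ≈ -0.952

-0.952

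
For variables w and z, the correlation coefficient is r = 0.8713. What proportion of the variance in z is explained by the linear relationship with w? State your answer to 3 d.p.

r² = (0.8713)² = 0.759

0.759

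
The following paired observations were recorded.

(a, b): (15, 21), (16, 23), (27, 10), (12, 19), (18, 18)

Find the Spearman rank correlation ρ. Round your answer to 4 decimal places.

Rank a: 2, 3, 5, 1, 4
Rank b: 4, 5, 1, 3, 2
d = rank(a) − rank(b): -2, -2, 4, -2, 2; Σd² = 32
ρ = 1 − 6Σd² / [n(n²−1)] = 1 − 6×32 / (5×24) = 1 − 192/120 ≈ -0.6000

-0.6000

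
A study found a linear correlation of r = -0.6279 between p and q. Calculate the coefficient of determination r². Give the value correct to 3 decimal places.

r² = (-0.6279)² = 0.394

0.394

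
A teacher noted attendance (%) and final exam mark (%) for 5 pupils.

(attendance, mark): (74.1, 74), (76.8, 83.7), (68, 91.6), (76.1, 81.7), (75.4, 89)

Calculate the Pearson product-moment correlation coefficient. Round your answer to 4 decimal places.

-0.4659

n = 5, Σx = 370.4, Σy = 420, Σx² = 27489.42, Σy² = 35468.14, Σxy = 31068.33
nΣxy − ΣxΣy = 155341.65 − 155568 = -226.35
nΣx² − (Σx)² = 137447.1 − 137196.16 = 250.94; nΣy² − (Σy)² = 177340.7 − 176400 = 940.7
r = -226.35 / √(250.94 × 940.7) = -226.35 / 485.8593 ≈ -0.4659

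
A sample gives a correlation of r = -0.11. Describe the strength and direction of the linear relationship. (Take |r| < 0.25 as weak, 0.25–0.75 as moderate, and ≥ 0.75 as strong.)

r = -0.11 < 0 so the relationship is negative.
|r| = 0.11, which falls in the weak range.

weak negative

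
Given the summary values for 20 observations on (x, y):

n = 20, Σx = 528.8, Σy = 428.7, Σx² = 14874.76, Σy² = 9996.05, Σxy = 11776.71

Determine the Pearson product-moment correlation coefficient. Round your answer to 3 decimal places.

r = (nΣxy − ΣxΣy) / √[(nΣx² − (Σx)²)(nΣy² − (Σy)²)]
Numerator: 20×11776.71 − 528.8×428.7 = 8837.64
Denominator: √[(297495.2 − 279629.44)(199921 − 183783.69)] = √[17865.76 × 16137.31] = 16979.5556
r = 8837.64 / 16979.5556 ≈ 0.520

0.520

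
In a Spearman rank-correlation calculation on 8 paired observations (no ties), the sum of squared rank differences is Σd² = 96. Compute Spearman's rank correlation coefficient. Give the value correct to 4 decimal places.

ρ = 1 − 6Σd² / [n(n²−1)] = 1 − 6×96 / (8×63)
  = 1 − 576/504 = 1 − 1.14286 ≈ -0.1429

-0.1429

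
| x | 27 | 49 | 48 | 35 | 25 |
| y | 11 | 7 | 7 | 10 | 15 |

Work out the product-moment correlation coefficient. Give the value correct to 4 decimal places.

n = 5, Σx = 184, Σy = 50, Σx² = 7284, Σy² = 544, Σxy = 1701
nΣxy − ΣxΣy = 8505 − 9200 = -695
nΣx² − (Σx)² = 36420 − 33856 = 2564; nΣy² − (Σy)² = 2720 − 2500 = 220
r = -695 / √(2564 × 220) = -695 / 751.0526 ≈ -0.9254

-0.9254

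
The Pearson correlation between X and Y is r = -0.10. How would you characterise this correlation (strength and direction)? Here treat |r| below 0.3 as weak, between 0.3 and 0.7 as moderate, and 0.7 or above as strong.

r = -0.10 < 0 so the relationship is negative.
|r| = 0.10, which falls in the weak range.

weak negative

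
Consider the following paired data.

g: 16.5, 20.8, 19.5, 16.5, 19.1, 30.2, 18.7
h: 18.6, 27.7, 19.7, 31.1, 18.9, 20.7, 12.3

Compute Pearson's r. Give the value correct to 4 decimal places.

-0.0636

n = 7, Σg = 141.3, Σh = 149, Σg² = 2983.93, Σh² = 3405.54, Σgh = 2996.5
nΣgh − ΣgΣh = 20975.5 − 21053.7 = -78.2
nΣg² − (Σg)² = 20887.51 − 19965.69 = 921.82; nΣh² − (Σh)² = 23838.78 − 22201 = 1637.78
r = -78.2 / √(921.82 × 1637.78) = -78.2 / 1228.7141 ≈ -0.0636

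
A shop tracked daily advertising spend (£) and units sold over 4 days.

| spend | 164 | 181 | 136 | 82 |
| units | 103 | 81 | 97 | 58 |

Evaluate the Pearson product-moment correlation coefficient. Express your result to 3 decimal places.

0.684

n = 4, Σx = 563, Σy = 339, Σx² = 84877, Σy² = 29943, Σxy = 49501
nΣxy − ΣxΣy = 198004 − 190857 = 7147
nΣx² − (Σx)² = 339508 − 316969 = 22539; nΣy² − (Σy)² = 119772 − 114921 = 4851
r = 7147 / √(22539 × 4851) = 7147 / 10456.4186 ≈ 0.684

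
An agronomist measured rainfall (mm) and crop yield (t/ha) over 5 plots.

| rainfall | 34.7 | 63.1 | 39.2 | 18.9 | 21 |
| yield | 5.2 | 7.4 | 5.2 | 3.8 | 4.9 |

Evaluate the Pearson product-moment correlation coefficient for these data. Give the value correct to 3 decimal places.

0.951

n = 5, Σx = 176.9, Σy = 26.5, Σx² = 7520.55, Σy² = 147.29, Σxy = 1025.94
nΣxy − ΣxΣy = 5129.7 − 4687.85 = 441.85
nΣx² − (Σx)² = 37602.75 − 31293.61 = 6309.14; nΣy² − (Σy)² = 736.45 − 702.25 = 34.2
r = 441.85 / √(6309.14 × 34.2) = 441.85 / 464.5133 ≈ 0.951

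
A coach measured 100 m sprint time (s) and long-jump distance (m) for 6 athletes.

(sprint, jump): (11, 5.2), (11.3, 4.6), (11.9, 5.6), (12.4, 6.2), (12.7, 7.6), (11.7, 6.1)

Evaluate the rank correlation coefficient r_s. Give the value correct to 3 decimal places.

Rank sprint: 1, 2, 4, 5, 6, 3
Rank jump: 2, 1, 3, 5, 6, 4
d = rank(sprint) − rank(jump): -1, 1, 1, 0, 0, -1; Σd² = 4
ρ = 1 − 6Σd² / [n(n²−1)] = 1 − 6×4 / (6×35) = 1 − 24/210 ≈ 0.886

0.886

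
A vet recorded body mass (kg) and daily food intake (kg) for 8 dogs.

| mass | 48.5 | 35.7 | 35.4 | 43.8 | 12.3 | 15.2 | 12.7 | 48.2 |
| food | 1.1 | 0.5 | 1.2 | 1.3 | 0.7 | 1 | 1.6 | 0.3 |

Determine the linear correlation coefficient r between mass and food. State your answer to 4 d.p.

n = 8, Σx = 251.8, Σy = 7.7, Σx² = 9665.2, Σy² = 8.73, Σxy = 229.21
nΣxy − ΣxΣy = 1833.68 − 1938.86 = -105.18
nΣx² − (Σx)² = 77321.6 − 63403.24 = 13918.36; nΣy² − (Σy)² = 69.84 − 59.29 = 10.55
r = -105.18 / √(13918.36 × 10.55) = -105.18 / 383.1954 ≈ -0.2745

-0.2745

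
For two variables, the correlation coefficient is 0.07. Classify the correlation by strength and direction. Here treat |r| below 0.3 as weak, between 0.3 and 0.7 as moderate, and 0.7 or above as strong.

weak positive

r = 0.07 > 0 so the relationship is positive.
|r| = 0.07, which falls in the weak range.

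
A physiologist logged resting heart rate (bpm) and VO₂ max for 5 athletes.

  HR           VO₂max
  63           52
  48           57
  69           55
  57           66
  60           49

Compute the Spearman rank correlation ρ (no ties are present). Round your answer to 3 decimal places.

-0.500

Rank HR: 4, 1, 5, 2, 3
Rank VO₂max: 2, 4, 3, 5, 1
d = rank(HR) − rank(VO₂max): 2, -3, 2, -3, 2; Σd² = 30
ρ = 1 − 6Σd² / [n(n²−1)] = 1 − 6×30 / (5×24) = 1 − 180/120 ≈ -0.500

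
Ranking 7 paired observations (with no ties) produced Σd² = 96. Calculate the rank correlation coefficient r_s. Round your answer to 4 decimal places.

ρ = 1 − 6Σd² / [n(n²−1)] = 1 − 6×96 / (7×48)
  = 1 − 576/336 = 1 − 1.71429 ≈ -0.7143

-0.7143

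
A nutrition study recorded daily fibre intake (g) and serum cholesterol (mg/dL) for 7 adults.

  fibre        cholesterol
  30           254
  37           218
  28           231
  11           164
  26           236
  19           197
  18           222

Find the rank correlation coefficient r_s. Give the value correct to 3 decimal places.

Rank fibre: 6, 7, 5, 1, 4, 3, 2
Rank cholesterol: 7, 3, 5, 1, 6, 2, 4
d = rank(fibre) − rank(cholesterol): -1, 4, 0, 0, -2, 1, -2; Σd² = 26
ρ = 1 − 6Σd² / [n(n²−1)] = 1 − 6×26 / (7×48) = 1 − 156/336 ≈ 0.536

0.536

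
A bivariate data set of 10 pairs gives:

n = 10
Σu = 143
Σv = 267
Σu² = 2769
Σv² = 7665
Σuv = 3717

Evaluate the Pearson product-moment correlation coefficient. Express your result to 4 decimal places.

r = (nΣuv − ΣuΣv) / √[(nΣu² − (Σu)²)(nΣv² − (Σv)²)]
Numerator: 10×3717 − 143×267 = -1011
Denominator: √[(27690 − 20449)(76650 − 71289)] = √[7241 × 5361] = 6230.4896
r = -1011 / 6230.4896 ≈ -0.1623

-0.1623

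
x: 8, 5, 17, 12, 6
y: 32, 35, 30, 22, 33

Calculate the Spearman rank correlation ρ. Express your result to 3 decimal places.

-0.900

Rank x: 3, 1, 5, 4, 2
Rank y: 3, 5, 2, 1, 4
d = rank(x) − rank(y): 0, -4, 3, 3, -2; Σd² = 38
ρ = 1 − 6Σd² / [n(n²−1)] = 1 − 6×38 / (5×24) = 1 − 228/120 ≈ -0.900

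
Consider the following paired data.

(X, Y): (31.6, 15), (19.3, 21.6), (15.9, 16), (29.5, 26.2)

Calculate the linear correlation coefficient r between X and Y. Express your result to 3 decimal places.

0.176

n = 4, ΣX = 96.3, ΣY = 78.8, ΣX² = 2494.11, ΣY² = 1634, ΣXY = 1918.18
nΣXY − ΣXΣY = 7672.72 − 7588.44 = 84.28
nΣX² − (ΣX)² = 9976.44 − 9273.69 = 702.75; nΣY² − (ΣY)² = 6536 − 6209.44 = 326.56
r = 84.28 / √(702.75 × 326.56) = 84.28 / 479.0512 ≈ 0.176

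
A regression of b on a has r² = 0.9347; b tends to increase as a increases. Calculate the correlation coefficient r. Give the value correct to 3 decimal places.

|r| = √0.9347 = 0.967
The association is positive, so r = 0.967.

0.967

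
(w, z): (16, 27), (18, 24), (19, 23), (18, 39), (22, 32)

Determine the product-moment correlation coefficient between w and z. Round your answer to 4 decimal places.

0.1730

n = 5, Σw = 93, Σz = 145, Σw² = 1749, Σz² = 4379, Σwz = 2707
nΣwz − ΣwΣz = 13535 − 13485 = 50
nΣw² − (Σw)² = 8745 − 8649 = 96; nΣz² − (Σz)² = 21895 − 21025 = 870
r = 50 / √(96 × 870) = 50 / 288.9983 ≈ 0.1730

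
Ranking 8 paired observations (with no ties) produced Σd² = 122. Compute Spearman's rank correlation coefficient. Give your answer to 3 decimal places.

-0.452

ρ = 1 − 6Σd² / [n(n²−1)] = 1 − 6×122 / (8×63)
  = 1 − 732/504 = 1 − 1.4524 ≈ -0.452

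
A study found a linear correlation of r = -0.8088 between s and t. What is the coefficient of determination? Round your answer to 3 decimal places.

0.654

r² = (-0.8088)² = 0.654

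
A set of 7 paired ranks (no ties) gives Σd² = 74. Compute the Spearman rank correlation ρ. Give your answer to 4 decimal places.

ρ = 1 − 6Σd² / [n(n²−1)] = 1 − 6×74 / (7×48)
  = 1 − 444/336 = 1 − 1.32143 ≈ -0.3214

-0.3214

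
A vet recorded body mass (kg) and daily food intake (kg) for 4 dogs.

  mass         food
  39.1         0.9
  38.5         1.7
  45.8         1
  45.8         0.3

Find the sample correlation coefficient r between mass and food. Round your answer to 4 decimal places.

n = 4, Σx = 169.2, Σy = 3.9, Σx² = 7206.34, Σy² = 4.79, Σxy = 160.18
nΣxy − ΣxΣy = 640.72 − 659.88 = -19.16
nΣx² − (Σx)² = 28825.36 − 28628.64 = 196.72; nΣy² − (Σy)² = 19.16 − 15.21 = 3.95
r = -19.16 / √(196.72 × 3.95) = -19.16 / 27.8755 ≈ -0.6873

-0.6873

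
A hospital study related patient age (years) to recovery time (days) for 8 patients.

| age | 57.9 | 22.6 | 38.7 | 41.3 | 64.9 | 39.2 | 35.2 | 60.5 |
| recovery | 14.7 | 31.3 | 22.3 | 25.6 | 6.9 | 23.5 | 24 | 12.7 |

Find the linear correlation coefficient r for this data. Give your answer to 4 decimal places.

n = 8, Σx = 360.3, Σy = 161, Σx² = 17714.49, Σy² = 3685.58, Σxy = 6460.96
nΣxy − ΣxΣy = 51687.68 − 58008.3 = -6320.62
nΣx² − (Σx)² = 141715.92 − 129816.09 = 11899.83; nΣy² − (Σy)² = 29484.64 − 25921 = 3563.64
r = -6320.62 / √(11899.83 × 3563.64) = -6320.62 / 6512.0435 ≈ -0.9706

-0.9706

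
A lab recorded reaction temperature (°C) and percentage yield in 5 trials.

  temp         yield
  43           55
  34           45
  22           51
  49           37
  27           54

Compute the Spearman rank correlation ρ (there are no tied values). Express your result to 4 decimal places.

Rank temp: 4, 3, 1, 5, 2
Rank yield: 5, 2, 3, 1, 4
d = rank(temp) − rank(yield): -1, 1, -2, 4, -2; Σd² = 26
ρ = 1 − 6Σd² / [n(n²−1)] = 1 − 6×26 / (5×24) = 1 − 156/120 ≈ -0.3000

-0.3000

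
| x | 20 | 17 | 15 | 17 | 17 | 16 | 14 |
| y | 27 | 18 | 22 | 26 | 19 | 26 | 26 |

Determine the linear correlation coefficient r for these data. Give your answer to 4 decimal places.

0.0771

n = 7, Σx = 116, Σy = 164, Σx² = 1944, Σy² = 3926, Σxy = 2721
nΣxy − ΣxΣy = 19047 − 19024 = 23
nΣx² − (Σx)² = 13608 − 13456 = 152; nΣy² − (Σy)² = 27482 − 26896 = 586
r = 23 / √(152 × 586) = 23 / 298.4493 ≈ 0.0771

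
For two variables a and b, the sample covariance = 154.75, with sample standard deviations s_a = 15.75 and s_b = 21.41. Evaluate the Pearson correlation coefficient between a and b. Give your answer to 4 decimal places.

0.4589

r = Cov(a,b) / (s_a · s_b) = 154.75 / (15.75 × 21.41)
  = 154.75 / 337.2075 ≈ 0.4589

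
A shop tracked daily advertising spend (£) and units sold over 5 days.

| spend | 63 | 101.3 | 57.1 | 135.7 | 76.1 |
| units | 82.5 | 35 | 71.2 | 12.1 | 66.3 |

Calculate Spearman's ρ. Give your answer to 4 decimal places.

Rank spend: 2, 4, 1, 5, 3
Rank units: 5, 2, 4, 1, 3
d = rank(spend) − rank(units): -3, 2, -3, 4, 0; Σd² = 38
ρ = 1 − 6Σd² / [n(n²−1)] = 1 − 6×38 / (5×24) = 1 − 228/120 ≈ -0.9000

-0.9000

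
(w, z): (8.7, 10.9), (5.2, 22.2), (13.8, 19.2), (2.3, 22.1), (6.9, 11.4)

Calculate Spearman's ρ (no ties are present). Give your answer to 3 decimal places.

Rank w: 4, 2, 5, 1, 3
Rank z: 1, 5, 3, 4, 2
d = rank(w) − rank(z): 3, -3, 2, -3, 1; Σd² = 32
ρ = 1 − 6Σd² / [n(n²−1)] = 1 − 6×32 / (5×24) = 1 − 192/120 ≈ -0.600

-0.600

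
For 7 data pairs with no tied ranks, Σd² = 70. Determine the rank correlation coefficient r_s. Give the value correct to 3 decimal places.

ρ = 1 − 6Σd² / [n(n²−1)] = 1 − 6×70 / (7×48)
  = 1 − 420/336 = 1 − 1.2500 ≈ -0.250

-0.250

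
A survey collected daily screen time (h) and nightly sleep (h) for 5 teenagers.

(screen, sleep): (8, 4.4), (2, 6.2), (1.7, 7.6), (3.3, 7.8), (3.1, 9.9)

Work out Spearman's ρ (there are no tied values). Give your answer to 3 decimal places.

-0.200

Rank screen: 5, 2, 1, 4, 3
Rank sleep: 1, 2, 3, 4, 5
d = rank(screen) − rank(sleep): 4, 0, -2, 0, -2; Σd² = 24
ρ = 1 − 6Σd² / [n(n²−1)] = 1 − 6×24 / (5×24) = 1 − 144/120 ≈ -0.200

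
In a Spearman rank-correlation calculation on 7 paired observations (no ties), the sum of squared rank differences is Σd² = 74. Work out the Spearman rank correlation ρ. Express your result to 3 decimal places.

ρ = 1 − 6Σd² / [n(n²−1)] = 1 − 6×74 / (7×48)
  = 1 − 444/336 = 1 − 1.3214 ≈ -0.321

-0.321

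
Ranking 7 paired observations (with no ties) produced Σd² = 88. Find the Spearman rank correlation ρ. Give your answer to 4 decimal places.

ρ = 1 − 6Σd² / [n(n²−1)] = 1 − 6×88 / (7×48)
  = 1 − 528/336 = 1 − 1.57143 ≈ -0.5714

-0.5714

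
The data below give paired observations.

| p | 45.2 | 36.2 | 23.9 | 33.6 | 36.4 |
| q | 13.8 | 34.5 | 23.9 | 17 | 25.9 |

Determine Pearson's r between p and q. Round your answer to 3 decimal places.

n = 5, Σp = 175.3, Σq = 115.1, Σp² = 6378.61, Σq² = 2911.71, Σpq = 3957.83
nΣpq − ΣpΣq = 19789.15 − 20177.03 = -387.88
nΣp² − (Σp)² = 31893.05 − 30730.09 = 1162.96; nΣq² − (Σq)² = 14558.55 − 13248.01 = 1310.54
r = -387.88 / √(1162.96 × 1310.54) = -387.88 / 1234.5467 ≈ -0.314

-0.314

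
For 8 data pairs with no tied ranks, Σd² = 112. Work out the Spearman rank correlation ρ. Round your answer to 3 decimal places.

-0.333

ρ = 1 − 6Σd² / [n(n²−1)] = 1 − 6×112 / (8×63)
  = 1 − 672/504 = 1 − 1.3333 ≈ -0.333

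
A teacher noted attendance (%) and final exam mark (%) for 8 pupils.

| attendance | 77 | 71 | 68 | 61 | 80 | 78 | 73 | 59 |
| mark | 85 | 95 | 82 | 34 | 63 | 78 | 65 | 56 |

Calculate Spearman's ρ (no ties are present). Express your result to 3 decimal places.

0.310

Rank attendance: 6, 4, 3, 2, 8, 7, 5, 1
Rank mark: 7, 8, 6, 1, 3, 5, 4, 2
d = rank(attendance) − rank(mark): -1, -4, -3, 1, 5, 2, 1, -1; Σd² = 58
ρ = 1 − 6Σd² / [n(n²−1)] = 1 − 6×58 / (8×63) = 1 − 348/504 ≈ 0.310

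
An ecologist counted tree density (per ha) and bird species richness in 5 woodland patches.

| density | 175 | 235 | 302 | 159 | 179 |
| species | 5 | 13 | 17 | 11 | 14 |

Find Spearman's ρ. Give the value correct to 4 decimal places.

0.8000

Rank density: 2, 4, 5, 1, 3
Rank species: 1, 3, 5, 2, 4
d = rank(density) − rank(species): 1, 1, 0, -1, -1; Σd² = 4
ρ = 1 − 6Σd² / [n(n²−1)] = 1 − 6×4 / (5×24) = 1 − 24/120 ≈ 0.8000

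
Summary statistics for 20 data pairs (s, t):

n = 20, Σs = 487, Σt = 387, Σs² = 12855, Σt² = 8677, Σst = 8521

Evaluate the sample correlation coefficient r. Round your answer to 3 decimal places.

r = (nΣst − ΣsΣt) / √[(nΣs² − (Σs)²)(nΣt² − (Σt)²)]
Numerator: 20×8521 − 487×387 = -18049
Denominator: √[(257100 − 237169)(173540 − 149769)] = √[19931 × 23771] = 21766.4834
r = -18049 / 21766.4834 ≈ -0.829

-0.829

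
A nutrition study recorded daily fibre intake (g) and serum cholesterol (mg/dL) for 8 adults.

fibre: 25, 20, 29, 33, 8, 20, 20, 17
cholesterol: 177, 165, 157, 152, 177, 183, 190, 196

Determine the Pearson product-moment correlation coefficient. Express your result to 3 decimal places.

-0.641

n = 8, Σx = 172, Σy = 1397, Σx² = 4108, Σy² = 245641, Σxy = 29502
nΣxy − ΣxΣy = 236016 − 240284 = -4268
nΣx² − (Σx)² = 32864 − 29584 = 3280; nΣy² − (Σy)² = 1965128 − 1951609 = 13519
r = -4268 / √(3280 × 13519) = -4268 / 6659.0029 ≈ -0.641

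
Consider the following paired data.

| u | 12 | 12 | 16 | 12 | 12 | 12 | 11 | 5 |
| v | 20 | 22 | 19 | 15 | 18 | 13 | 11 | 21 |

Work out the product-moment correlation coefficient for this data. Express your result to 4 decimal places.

n = 8, Σu = 92, Σv = 139, Σu² = 1122, Σv² = 2525, Σuv = 1586
nΣuv − ΣuΣv = 12688 − 12788 = -100
nΣu² − (Σu)² = 8976 − 8464 = 512; nΣv² − (Σv)² = 20200 − 19321 = 879
r = -100 / √(512 × 879) = -100 / 670.8562 ≈ -0.1491

-0.1491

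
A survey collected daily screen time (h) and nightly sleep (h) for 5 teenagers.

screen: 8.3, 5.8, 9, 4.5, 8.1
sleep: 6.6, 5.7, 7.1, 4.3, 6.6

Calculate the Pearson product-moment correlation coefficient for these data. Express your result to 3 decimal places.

n = 5, Σx = 35.7, Σy = 30.3, Σx² = 269.39, Σy² = 188.51, Σxy = 224.55
nΣxy − ΣxΣy = 1122.75 − 1081.71 = 41.04
nΣx² − (Σx)² = 1346.95 − 1274.49 = 72.46; nΣy² − (Σy)² = 942.55 − 918.09 = 24.46
r = 41.04 / √(72.46 × 24.46) = 41.04 / 42.0995 ≈ 0.975

0.975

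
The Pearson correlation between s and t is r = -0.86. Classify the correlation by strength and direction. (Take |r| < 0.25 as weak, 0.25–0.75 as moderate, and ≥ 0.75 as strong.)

r = -0.86 < 0 so the relationship is negative.
|r| = 0.86, which falls in the strong range.

strong negative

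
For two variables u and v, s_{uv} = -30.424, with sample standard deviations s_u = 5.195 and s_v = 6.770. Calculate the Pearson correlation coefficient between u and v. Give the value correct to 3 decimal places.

-0.865

r = Cov(u,v) / (s_u · s_v) = -30.424 / (5.195 × 6.770)
  = -30.424 / 35.1701 ≈ -0.865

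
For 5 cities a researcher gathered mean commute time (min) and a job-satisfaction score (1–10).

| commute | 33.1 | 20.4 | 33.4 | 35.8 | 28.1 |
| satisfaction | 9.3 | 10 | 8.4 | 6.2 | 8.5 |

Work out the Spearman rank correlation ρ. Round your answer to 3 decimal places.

-0.900

Rank commute: 3, 1, 4, 5, 2
Rank satisfaction: 4, 5, 2, 1, 3
d = rank(commute) − rank(satisfaction): -1, -4, 2, 4, -1; Σd² = 38
ρ = 1 − 6Σd² / [n(n²−1)] = 1 − 6×38 / (5×24) = 1 − 228/120 ≈ -0.900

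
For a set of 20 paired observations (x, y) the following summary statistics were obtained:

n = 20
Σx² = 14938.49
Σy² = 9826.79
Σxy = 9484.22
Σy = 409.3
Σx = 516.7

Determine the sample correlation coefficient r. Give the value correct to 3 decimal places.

-0.718

r = (nΣxy − ΣxΣy) / √[(nΣx² − (Σx)²)(nΣy² − (Σy)²)]
Numerator: 20×9484.22 − 516.7×409.3 = -21800.91
Denominator: √[(298769.8 − 266978.89)(196535.8 − 167526.49)] = √[31790.91 × 29009.31] = 30368.2789
r = -21800.91 / 30368.2789 ≈ -0.718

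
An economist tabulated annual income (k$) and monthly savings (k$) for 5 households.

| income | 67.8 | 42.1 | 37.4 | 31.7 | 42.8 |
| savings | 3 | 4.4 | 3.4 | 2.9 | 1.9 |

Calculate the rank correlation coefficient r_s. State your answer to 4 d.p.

Rank income: 5, 3, 2, 1, 4
Rank savings: 3, 5, 4, 2, 1
d = rank(income) − rank(savings): 2, -2, -2, -1, 3; Σd² = 22
ρ = 1 − 6Σd² / [n(n²−1)] = 1 − 6×22 / (5×24) = 1 − 132/120 ≈ -0.1000

-0.1000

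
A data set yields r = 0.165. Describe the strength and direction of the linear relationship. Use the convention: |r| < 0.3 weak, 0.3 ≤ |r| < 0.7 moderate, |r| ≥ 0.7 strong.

weak positive

r = 0.165 > 0 so the relationship is positive.
|r| = 0.165, which falls in the weak range.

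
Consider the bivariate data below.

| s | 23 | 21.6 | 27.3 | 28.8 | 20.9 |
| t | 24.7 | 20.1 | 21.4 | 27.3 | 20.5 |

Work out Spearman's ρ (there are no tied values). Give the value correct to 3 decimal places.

0.800

Rank s: 3, 2, 4, 5, 1
Rank t: 4, 1, 3, 5, 2
d = rank(s) − rank(t): -1, 1, 1, 0, -1; Σd² = 4
ρ = 1 − 6Σd² / [n(n²−1)] = 1 − 6×4 / (5×24) = 1 − 24/120 ≈ 0.800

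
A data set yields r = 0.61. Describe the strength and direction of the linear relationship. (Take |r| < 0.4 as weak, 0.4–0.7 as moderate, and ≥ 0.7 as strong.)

r = 0.61 > 0 so the relationship is positive.
|r| = 0.61, which falls in the moderate range.

moderate positive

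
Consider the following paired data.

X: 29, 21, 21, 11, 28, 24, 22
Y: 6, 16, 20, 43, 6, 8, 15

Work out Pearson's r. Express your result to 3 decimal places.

n = 7, ΣX = 156, ΣY = 114, ΣX² = 3688, ΣY² = 2866, ΣXY = 2093
nΣXY − ΣXΣY = 14651 − 17784 = -3133
nΣX² − (ΣX)² = 25816 − 24336 = 1480; nΣY² − (ΣY)² = 20062 − 12996 = 7066
r = -3133 / √(1480 × 7066) = -3133 / 3233.8336 ≈ -0.969

-0.969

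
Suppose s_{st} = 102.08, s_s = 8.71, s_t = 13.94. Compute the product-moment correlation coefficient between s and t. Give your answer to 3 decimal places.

0.841

r = Cov(s,t) / (s_s · s_t) = 102.08 / (8.71 × 13.94)
  = 102.08 / 121.4174 ≈ 0.841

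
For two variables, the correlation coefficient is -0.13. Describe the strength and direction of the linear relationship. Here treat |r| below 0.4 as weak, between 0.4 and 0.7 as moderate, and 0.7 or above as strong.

weak negative

r = -0.13 < 0 so the relationship is negative.
|r| = 0.13, which falls in the weak range.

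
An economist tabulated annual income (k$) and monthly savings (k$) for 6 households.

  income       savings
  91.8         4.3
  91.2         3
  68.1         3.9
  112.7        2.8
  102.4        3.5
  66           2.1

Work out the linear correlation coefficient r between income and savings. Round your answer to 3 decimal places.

0.108

n = 6, Σx = 532.2, Σy = 19.6, Σx² = 48925.34, Σy² = 67.2, Σxy = 1746.49
nΣxy − ΣxΣy = 10478.94 − 10431.12 = 47.82
nΣx² − (Σx)² = 293552.04 − 283236.84 = 10315.2; nΣy² − (Σy)² = 403.2 − 384.16 = 19.04
r = 47.82 / √(10315.2 × 19.04) = 47.82 / 443.1720 ≈ 0.108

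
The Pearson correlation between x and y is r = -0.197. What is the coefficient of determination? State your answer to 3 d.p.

r² = (-0.197)² = 0.039

0.039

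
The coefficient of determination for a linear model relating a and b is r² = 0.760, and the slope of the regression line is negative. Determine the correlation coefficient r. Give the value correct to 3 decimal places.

|r| = √0.760 = 0.872
The association is negative, so r = −0.872.

-0.872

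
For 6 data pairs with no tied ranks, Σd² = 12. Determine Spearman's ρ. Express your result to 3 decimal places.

0.657

ρ = 1 − 6Σd² / [n(n²−1)] = 1 − 6×12 / (6×35)
  = 1 − 72/210 = 1 − 0.3429 ≈ 0.657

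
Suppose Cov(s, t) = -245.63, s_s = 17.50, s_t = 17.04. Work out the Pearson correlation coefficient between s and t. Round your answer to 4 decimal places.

-0.8237

r = Cov(s,t) / (s_s · s_t) = -245.63 / (17.50 × 17.04)
  = -245.63 / 298.2000 ≈ -0.8237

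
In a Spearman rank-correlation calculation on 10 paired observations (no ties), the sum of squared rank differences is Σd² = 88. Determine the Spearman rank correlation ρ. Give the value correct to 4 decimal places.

0.4667

ρ = 1 − 6Σd² / [n(n²−1)] = 1 − 6×88 / (10×99)
  = 1 − 528/990 = 1 − 0.53333 ≈ 0.4667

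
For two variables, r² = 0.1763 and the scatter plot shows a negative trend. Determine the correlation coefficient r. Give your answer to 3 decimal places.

|r| = √0.1763 = 0.420
The association is negative, so r = −0.420.

-0.420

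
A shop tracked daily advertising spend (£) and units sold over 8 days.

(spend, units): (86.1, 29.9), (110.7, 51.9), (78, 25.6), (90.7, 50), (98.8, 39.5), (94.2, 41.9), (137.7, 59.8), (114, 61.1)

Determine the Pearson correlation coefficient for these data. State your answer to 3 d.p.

0.849

n = 8, Σx = 810.2, Σy = 359.7, Σx² = 84570.56, Σy² = 17368.09, Σxy = 37900.96
nΣxy − ΣxΣy = 303207.68 − 291428.94 = 11778.74
nΣx² − (Σx)² = 676564.48 − 656424.04 = 20140.44; nΣy² − (Σy)² = 138944.72 − 129384.09 = 9560.63
r = 11778.74 / √(20140.44 × 9560.63) = 11778.74 / 13876.4295 ≈ 0.849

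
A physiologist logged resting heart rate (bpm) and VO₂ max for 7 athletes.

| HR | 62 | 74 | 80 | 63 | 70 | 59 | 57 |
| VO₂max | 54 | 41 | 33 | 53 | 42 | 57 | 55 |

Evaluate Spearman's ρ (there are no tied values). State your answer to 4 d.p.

-0.9643

Rank HR: 3, 6, 7, 4, 5, 2, 1
Rank VO₂max: 5, 2, 1, 4, 3, 7, 6
d = rank(HR) − rank(VO₂max): -2, 4, 6, 0, 2, -5, -5; Σd² = 110
ρ = 1 − 6Σd² / [n(n²−1)] = 1 − 6×110 / (7×48) = 1 − 660/336 ≈ -0.9643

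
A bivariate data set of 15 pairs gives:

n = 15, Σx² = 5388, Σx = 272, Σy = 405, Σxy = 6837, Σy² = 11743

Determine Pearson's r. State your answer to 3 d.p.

r = (nΣxy − ΣxΣy) / √[(nΣx² − (Σx)²)(nΣy² − (Σy)²)]
Numerator: 15×6837 − 272×405 = -7605
Denominator: √[(80820 − 73984)(176145 − 164025)] = √[6836 × 12120] = 9102.3250
r = -7605 / 9102.3250 ≈ -0.836

-0.836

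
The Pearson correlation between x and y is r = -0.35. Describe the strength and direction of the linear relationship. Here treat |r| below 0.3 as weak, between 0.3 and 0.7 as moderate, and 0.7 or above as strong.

r = -0.35 < 0 so the relationship is negative.
|r| = 0.35, which falls in the moderate range.

moderate negative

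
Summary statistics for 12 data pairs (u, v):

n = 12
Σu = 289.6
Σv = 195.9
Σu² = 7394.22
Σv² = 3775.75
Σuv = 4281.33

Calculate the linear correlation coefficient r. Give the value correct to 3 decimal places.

r = (nΣuv − ΣuΣv) / √[(nΣu² − (Σu)²)(nΣv² − (Σv)²)]
Numerator: 12×4281.33 − 289.6×195.9 = -5356.68
Denominator: √[(88730.64 − 83868.16)(45309 − 38376.81)] = √[4862.48 × 6932.19] = 5805.8277
r = -5356.68 / 5805.8277 ≈ -0.923

-0.923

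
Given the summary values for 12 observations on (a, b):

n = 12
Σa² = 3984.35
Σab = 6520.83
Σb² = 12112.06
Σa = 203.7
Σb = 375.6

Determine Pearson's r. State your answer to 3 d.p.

r = (nΣab − ΣaΣb) / √[(nΣa² − (Σa)²)(nΣb² − (Σb)²)]
Numerator: 12×6520.83 − 203.7×375.6 = 1740.24
Denominator: √[(47812.2 − 41493.69)(145344.72 − 141075.36)] = √[6318.51 × 4269.36] = 5193.8419
r = 1740.24 / 5193.8419 ≈ 0.335

0.335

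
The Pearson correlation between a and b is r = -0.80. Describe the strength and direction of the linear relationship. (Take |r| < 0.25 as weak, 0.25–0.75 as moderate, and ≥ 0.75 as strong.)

strong negative

r = -0.80 < 0 so the relationship is negative.
|r| = 0.80, which falls in the strong range.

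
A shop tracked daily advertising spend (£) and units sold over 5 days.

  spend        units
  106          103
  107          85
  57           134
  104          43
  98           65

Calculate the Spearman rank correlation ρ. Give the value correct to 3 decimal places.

-0.200

Rank spend: 4, 5, 1, 3, 2
Rank units: 4, 3, 5, 1, 2
d = rank(spend) − rank(units): 0, 2, -4, 2, 0; Σd² = 24
ρ = 1 − 6Σd² / [n(n²−1)] = 1 − 6×24 / (5×24) = 1 − 144/120 ≈ -0.200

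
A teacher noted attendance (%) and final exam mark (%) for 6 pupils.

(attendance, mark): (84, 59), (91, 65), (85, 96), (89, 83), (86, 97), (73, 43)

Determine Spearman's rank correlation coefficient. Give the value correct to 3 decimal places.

Rank attendance: 2, 6, 3, 5, 4, 1
Rank mark: 2, 3, 5, 4, 6, 1
d = rank(attendance) − rank(mark): 0, 3, -2, 1, -2, 0; Σd² = 18
ρ = 1 − 6Σd² / [n(n²−1)] = 1 − 6×18 / (6×35) = 1 − 108/210 ≈ 0.486

0.486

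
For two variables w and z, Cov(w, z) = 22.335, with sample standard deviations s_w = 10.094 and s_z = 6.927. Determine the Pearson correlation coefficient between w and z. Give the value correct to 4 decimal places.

0.3194

r = Cov(w,z) / (s_w · s_z) = 22.335 / (10.094 × 6.927)
  = 22.335 / 69.9211 ≈ 0.3194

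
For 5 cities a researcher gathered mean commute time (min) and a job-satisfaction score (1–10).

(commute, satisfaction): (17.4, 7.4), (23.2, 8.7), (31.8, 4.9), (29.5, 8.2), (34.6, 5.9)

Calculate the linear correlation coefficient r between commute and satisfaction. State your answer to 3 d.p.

n = 5, Σx = 136.5, Σy = 35.1, Σx² = 3919.65, Σy² = 256.51, Σxy = 932.46
nΣxy − ΣxΣy = 4662.3 − 4791.15 = -128.85
nΣx² − (Σx)² = 19598.25 − 18632.25 = 966; nΣy² − (Σy)² = 1282.55 − 1232.01 = 50.54
r = -128.85 / √(966 × 50.54) = -128.85 / 220.9562 ≈ -0.583

-0.583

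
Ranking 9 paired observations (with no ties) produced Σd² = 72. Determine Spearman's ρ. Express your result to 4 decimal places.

ρ = 1 − 6Σd² / [n(n²−1)] = 1 − 6×72 / (9×80)
  = 1 − 432/720 = 1 − 0.60000 ≈ 0.4000

0.4000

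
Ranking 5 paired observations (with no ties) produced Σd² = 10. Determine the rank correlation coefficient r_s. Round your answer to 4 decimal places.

0.5000

ρ = 1 − 6Σd² / [n(n²−1)] = 1 − 6×10 / (5×24)
  = 1 − 60/120 = 1 − 0.50000 ≈ 0.5000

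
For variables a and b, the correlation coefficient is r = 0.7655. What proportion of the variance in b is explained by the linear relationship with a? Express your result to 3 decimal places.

r² = (0.7655)² = 0.586

0.586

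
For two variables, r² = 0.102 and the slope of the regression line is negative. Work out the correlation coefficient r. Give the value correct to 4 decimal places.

|r| = √0.102 = 0.3194
The association is negative, so r = −0.3194.

-0.3194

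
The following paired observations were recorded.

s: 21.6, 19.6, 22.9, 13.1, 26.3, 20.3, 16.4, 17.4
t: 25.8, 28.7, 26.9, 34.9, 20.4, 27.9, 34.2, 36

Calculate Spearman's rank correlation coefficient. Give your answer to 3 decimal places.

Rank s: 6, 4, 7, 1, 8, 5, 2, 3
Rank t: 2, 5, 3, 7, 1, 4, 6, 8
d = rank(s) − rank(t): 4, -1, 4, -6, 7, 1, -4, -5; Σd² = 160
ρ = 1 − 6Σd² / [n(n²−1)] = 1 − 6×160 / (8×63) = 1 − 960/504 ≈ -0.905

-0.905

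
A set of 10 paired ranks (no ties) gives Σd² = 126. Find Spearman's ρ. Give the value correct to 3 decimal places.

ρ = 1 − 6Σd² / [n(n²−1)] = 1 − 6×126 / (10×99)
  = 1 − 756/990 = 1 − 0.7636 ≈ 0.236

0.236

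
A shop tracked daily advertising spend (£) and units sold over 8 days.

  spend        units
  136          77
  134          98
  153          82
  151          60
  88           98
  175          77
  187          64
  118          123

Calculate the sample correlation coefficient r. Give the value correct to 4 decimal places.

n = 8, Σx = 1142, Σy = 679, Σx² = 169924, Σy² = 60615, Σxy = 93791
nΣxy − ΣxΣy = 750328 − 775418 = -25090
nΣx² − (Σx)² = 1359392 − 1304164 = 55228; nΣy² − (Σy)² = 484920 − 461041 = 23879
r = -25090 / √(55228 × 23879) = -25090 / 36315.1403 ≈ -0.6909

-0.6909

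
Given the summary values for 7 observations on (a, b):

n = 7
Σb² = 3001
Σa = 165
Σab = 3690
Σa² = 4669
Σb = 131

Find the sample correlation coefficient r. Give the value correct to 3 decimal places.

0.920

r = (nΣab − ΣaΣb) / √[(nΣa² − (Σa)²)(nΣb² − (Σb)²)]
Numerator: 7×3690 − 165×131 = 4215
Denominator: √[(32683 − 27225)(21007 − 17161)] = √[5458 × 3846] = 4581.6447
r = 4215 / 4581.6447 ≈ 0.920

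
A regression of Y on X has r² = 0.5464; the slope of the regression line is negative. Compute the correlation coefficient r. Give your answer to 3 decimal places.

-0.739

|r| = √0.5464 = 0.739
The association is negative, so r = −0.739.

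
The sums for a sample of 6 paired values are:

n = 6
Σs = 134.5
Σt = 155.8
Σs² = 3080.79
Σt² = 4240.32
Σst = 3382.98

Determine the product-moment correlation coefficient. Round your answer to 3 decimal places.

-0.968

r = (nΣst − ΣsΣt) / √[(nΣs² − (Σs)²)(nΣt² − (Σt)²)]
Numerator: 6×3382.98 − 134.5×155.8 = -657.22
Denominator: √[(18484.74 − 18090.25)(25441.92 − 24273.64)] = √[394.49 × 1168.28] = 678.8776
r = -657.22 / 678.8776 ≈ -0.968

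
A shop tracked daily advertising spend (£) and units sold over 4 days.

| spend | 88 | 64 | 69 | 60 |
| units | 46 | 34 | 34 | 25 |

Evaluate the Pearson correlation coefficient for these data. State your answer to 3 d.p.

0.953

n = 4, Σx = 281, Σy = 139, Σx² = 20201, Σy² = 5053, Σxy = 10070
nΣxy − ΣxΣy = 40280 − 39059 = 1221
nΣx² − (Σx)² = 80804 − 78961 = 1843; nΣy² − (Σy)² = 20212 − 19321 = 891
r = 1221 / √(1843 × 891) = 1221 / 1281.4496 ≈ 0.953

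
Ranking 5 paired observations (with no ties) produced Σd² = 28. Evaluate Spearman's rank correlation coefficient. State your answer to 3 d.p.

-0.400

ρ = 1 − 6Σd² / [n(n²−1)] = 1 − 6×28 / (5×24)
  = 1 − 168/120 = 1 − 1.4000 ≈ -0.400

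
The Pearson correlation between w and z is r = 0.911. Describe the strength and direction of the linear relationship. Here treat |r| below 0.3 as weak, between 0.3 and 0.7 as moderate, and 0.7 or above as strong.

r = 0.911 > 0 so the relationship is positive.
|r| = 0.911, which falls in the strong range.

strong positive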